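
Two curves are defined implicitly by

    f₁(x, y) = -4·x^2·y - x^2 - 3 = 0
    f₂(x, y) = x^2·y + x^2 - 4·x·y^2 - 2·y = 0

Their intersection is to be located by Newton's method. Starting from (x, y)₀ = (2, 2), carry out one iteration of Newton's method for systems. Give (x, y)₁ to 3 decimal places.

(1.226, 1.303)

At (2, 2): F = (-39.000, -24.000).
Jacobian J = [[-8·x·y - 2·x, -4·x^2], [2·x·y + 2·x - 4·y^2, x^2 - 8·x·y - 2]].
At the point, J = [[-36.000, -16.000], [-4.000, -30.000]] (det J = 1016.000).
Solving J·Δ = −F gives Δ = (-0.774, -0.697).
Then the next iterate is (x, y)₁ = (1.226, 1.303).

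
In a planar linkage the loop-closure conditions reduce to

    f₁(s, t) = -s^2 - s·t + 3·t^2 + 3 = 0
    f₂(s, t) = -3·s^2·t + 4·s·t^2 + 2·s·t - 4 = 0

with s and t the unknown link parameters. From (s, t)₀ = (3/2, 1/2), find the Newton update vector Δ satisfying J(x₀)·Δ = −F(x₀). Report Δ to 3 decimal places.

(2.000, 4.167)

At (3/2, 1/2): F = (0.750, -4.375).
Jacobian J = [[-2·s - t, -s + 6·t], [-6·s·t + 4·t^2 + 2·t, -3·s^2 + 8·s·t + 2·s]].
At the point, J = [[-3.500, 1.500], [-2.500, 2.250]] (det J = -4.125).
Solving J·Δ = −F gives Δ = (2.000, 4.167).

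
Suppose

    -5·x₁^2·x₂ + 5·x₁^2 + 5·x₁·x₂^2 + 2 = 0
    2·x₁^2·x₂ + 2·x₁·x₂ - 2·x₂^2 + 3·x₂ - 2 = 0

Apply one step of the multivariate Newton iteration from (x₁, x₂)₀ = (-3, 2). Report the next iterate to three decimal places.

(-2.212, 1.394)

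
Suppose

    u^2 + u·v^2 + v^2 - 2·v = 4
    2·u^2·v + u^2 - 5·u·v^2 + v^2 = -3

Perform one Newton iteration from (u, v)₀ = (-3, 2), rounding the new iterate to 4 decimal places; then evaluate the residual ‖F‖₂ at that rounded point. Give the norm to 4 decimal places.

At (-3, 2): F = (-7.0000, 112.0000).
Jacobian J = [[2·u + v^2, 2·u·v + 2·v - 2], [4·u·v + 2·u - 5·v^2, 2·u^2 - 10·u·v + 2·v]].
At the point, J = [[-2.0000, -10.0000], [-50.0000, 82.0000]] (det J = -664.0000).
Solving J·Δ = −F gives Δ = (0.8223, -0.8645).
Then the next iterate is (u, v)₁ = (-2.1777, 1.1355).
Re-evaluating at (-2.1777, 1.1355): F = (-3.047102, 33.840875), so ‖F‖₂ = 33.9778.

33.9778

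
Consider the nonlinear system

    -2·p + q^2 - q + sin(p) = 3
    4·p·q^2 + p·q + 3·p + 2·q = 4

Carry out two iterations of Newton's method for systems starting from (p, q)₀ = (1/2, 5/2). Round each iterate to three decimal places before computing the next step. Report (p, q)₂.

At (1/2, 5/2): F = (0.22943, 16.250).
Jacobian J = [[cos(p) - 2, 2·q - 1], [4·q^2 + q + 3, 8·p·q + p + 2]].
At the point, J = [[-1.12242, 4.000], [30.500, 12.500]] (det J = -136.03022).
Solving J·Δ = −F gives Δ = (-0.457, -0.186).
Then the next iterate is (p, q)₁ = (0.043, 2.314).
Round to (0.043, 2.314) and repeat: F = (-0.00242, 1.77749), J = [[-1.00092, 3.628], [26.73238, 2.83902]].
Δ = (-0.065, -0.017), so (p, q)₂ = (-0.022, 2.297).

(-0.022, 2.297)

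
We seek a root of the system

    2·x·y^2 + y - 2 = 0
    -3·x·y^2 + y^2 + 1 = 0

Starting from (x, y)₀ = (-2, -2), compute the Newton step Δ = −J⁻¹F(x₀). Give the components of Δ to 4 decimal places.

At (-2, -2): F = (-20.0000, 29.0000).
Jacobian J = [[2·y^2, 4·x·y + 1], [-3·y^2, -6·x·y + 2·y]].
At the point, J = [[8.0000, 17.0000], [-12.0000, -28.0000]] (det J = -20.0000).
Solving J·Δ = −F gives Δ = (3.3500, -0.4000).

(3.3500, -0.4000)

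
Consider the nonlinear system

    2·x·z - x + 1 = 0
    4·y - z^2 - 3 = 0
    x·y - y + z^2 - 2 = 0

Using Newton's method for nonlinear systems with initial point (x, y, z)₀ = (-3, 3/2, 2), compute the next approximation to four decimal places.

(0.3333, 2.0833, 2.3333)

At (-3, 3/2, 2): F = (-8.0000, -1.0000, -4.0000).
Jacobian J = [[2·z - 1, 0, 2·x], [0, 4, -2·z], [y, x - 1, 2·z]].
At the point, J = [[3.0000, 0.0000, -6.0000], [0.0000, 4.0000, -4.0000], [1.5000, -4.0000, 4.0000]] (det J = 36.0000).
Solving J·Δ = −F gives Δ = (3.3333, 0.5833, 0.3333).
Then the next iterate is (x, y, z)₁ = (0.3333, 2.0833, 2.3333).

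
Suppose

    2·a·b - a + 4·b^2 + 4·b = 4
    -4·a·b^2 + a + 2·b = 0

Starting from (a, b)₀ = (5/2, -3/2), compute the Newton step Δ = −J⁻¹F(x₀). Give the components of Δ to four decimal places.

At (5/2, -3/2): F = (-11.0000, -23.0000).
Jacobian J = [[2·b - 1, 2·a + 8·b + 4], [-4·b^2 + 1, -8·a·b + 2]].
At the point, J = [[-4.0000, -3.0000], [-8.0000, 32.0000]] (det J = -152.0000).
Solving J·Δ = −F gives Δ = (-2.7697, 0.0263).

(-2.7697, 0.0263)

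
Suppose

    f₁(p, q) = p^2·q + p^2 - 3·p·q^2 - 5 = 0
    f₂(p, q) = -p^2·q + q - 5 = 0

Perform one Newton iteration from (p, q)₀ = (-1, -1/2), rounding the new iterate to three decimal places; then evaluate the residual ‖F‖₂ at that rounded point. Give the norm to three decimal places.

At (-1, -1/2): F = (-3.750, -5.000).
Jacobian J = [[2·p·q + 2·p - 3·q^2, p^2 - 6·p·q], [-2·p·q, -p^2 + 1]].
At the point, J = [[-1.750, -2.000], [-1.000, 0.000]] (det J = -2.000).
Solving J·Δ = −F gives Δ = (-5.000, 2.500).
Then the next iterate is (p, q)₁ = (-6.000, 2.000).
Re-evaluating at (-6.000, 2.000): F = (175.000, -75.000), so ‖F‖₂ = 190.394.

190.394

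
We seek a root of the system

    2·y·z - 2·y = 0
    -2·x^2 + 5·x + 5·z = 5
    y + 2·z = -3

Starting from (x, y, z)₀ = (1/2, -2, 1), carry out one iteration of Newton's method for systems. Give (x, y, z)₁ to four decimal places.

At (1/2, -2, 1): F = (0.0000, 2.0000, 3.0000).
Jacobian J = [[0, 2·z - 2, 2·y], [-4·x + 5, 0, 5], [0, 1, 2]].
At the point, J = [[0.0000, 0.0000, -4.0000], [3.0000, 0.0000, 5.0000], [0.0000, 1.0000, 2.0000]] (det J = -12.0000).
Solving J·Δ = −F gives Δ = (-0.6667, -3.0000, 0.0000).
Then the next iterate is (x, y, z)₁ = (-0.1667, -5.0000, 1.0000).

(-0.1667, -5.0000, 1.0000)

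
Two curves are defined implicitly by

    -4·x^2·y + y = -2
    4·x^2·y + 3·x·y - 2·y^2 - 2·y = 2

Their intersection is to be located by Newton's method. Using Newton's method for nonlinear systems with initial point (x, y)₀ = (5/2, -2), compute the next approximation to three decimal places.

(1.993, -0.761)

At (5/2, -2): F = (50.000, -71.000).
Jacobian J = [[-8·x·y, -4·x^2 + 1], [8·x·y + 3·y, 4·x^2 + 3·x - 4·y - 2]].
At the point, J = [[40.000, -24.000], [-46.000, 38.500]] (det J = 436.000).
Solving J·Δ = −F gives Δ = (-0.507, 1.239).
Then the next iterate is (x, y)₁ = (1.993, -0.761).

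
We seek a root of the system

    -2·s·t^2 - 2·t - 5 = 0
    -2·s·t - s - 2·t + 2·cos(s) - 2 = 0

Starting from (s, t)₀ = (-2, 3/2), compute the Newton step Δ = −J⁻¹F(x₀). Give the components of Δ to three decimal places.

(1.536, 0.591)

At (-2, 3/2): F = (1.000, 2.16771).
Jacobian J = [[-2·t^2, -4·s·t - 2], [-2·t - 2·sin(s) - 1, -2·s - 2]].
At the point, J = [[-4.500, 10.000], [-2.18141, 2.000]] (det J = 12.81405).
Solving J·Δ = −F gives Δ = (1.536, 0.591).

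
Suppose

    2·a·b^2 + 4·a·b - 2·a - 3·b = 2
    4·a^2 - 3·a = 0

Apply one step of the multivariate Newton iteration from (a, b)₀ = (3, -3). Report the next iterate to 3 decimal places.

At (3, -3): F = (19.000, 27.000).
Jacobian J = [[2·b^2 + 4·b - 2, 4·a·b + 4·a - 3], [8·a - 3, 0]].
At the point, J = [[4.000, -27.000], [21.000, 0.000]] (det J = 567.000).
Solving J·Δ = −F gives Δ = (-1.286, 0.513).
Then the next iterate is (a, b)₁ = (1.714, -2.487).

(1.714, -2.487)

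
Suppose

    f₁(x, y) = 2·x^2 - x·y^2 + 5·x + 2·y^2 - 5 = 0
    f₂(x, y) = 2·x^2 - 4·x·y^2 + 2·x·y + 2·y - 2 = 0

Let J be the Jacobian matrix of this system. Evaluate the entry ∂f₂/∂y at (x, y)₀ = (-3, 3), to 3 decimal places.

68.000

∂f₂/∂y = -8·x·y + 2·x + 2.
At (-3, 3) this is 68.000.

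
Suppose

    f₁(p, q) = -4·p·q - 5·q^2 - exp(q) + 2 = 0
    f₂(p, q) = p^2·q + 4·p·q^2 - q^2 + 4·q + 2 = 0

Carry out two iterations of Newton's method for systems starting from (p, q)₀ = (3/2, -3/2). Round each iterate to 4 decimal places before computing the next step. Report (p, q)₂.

At (3/2, -3/2): F = (-0.473130, 3.8750).
Jacobian J = [[-4·q, -4·p - 10·q - exp(q)], [2·p·q + 4·q^2, p^2 + 8·p·q - 2·q + 4]].
At the point, J = [[6.0000, 8.776870], [4.5000, -8.7500]] (det J = -91.995914).
Solving J·Δ = −F gives Δ = (-0.3247, 0.2759).
Then the next iterate is (p, q)₁ = (1.1753, -1.2241).
Round to (1.1753, -1.2241) and repeat: F = (-0.031387, 0.958669), J = [[4.8964, 7.245778], [3.116314, -3.679948]].
Δ = (-0.1683, 0.1180), so (p, q)₂ = (1.0070, -1.1061).

(1.0070, -1.1061)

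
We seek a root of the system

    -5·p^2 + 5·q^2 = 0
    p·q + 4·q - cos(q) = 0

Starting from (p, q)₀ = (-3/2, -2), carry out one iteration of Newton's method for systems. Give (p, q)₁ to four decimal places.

At (-3/2, -2): F = (8.7500, -4.583853).
Jacobian J = [[-10·p, 10·q], [q, p + sin(q) + 4]].
At the point, J = [[15.0000, -20.0000], [-2.0000, 1.590703]] (det J = -16.139461).
Solving J·Δ = −F gives Δ = (-4.8179, -3.1759).
Then the next iterate is (p, q)₁ = (-6.3179, -5.1759).

(-6.3179, -5.1759)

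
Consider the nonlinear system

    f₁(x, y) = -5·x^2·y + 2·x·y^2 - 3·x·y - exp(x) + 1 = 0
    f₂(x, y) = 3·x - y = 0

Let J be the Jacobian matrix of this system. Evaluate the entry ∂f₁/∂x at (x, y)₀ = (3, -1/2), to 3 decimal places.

-3.086

∂f₁/∂x = -10·x·y + 2·y^2 - 3·y - exp(x).
At (3, -1/2) this is -3.086.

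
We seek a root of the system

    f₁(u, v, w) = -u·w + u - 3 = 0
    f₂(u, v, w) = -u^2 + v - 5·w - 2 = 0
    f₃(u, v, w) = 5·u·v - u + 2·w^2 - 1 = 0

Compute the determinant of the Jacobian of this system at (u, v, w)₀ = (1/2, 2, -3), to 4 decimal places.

J = [[-w + 1, 0, -u], [-2·u, 1, -5], [5·v - 1, 5·u, 4·w]].
At the point, J = [[4.0000, 0.0000, -0.5000], [-1.0000, 1.0000, -5.0000], [9.0000, 2.5000, -12.0000]].
det J = 7.7500.

7.7500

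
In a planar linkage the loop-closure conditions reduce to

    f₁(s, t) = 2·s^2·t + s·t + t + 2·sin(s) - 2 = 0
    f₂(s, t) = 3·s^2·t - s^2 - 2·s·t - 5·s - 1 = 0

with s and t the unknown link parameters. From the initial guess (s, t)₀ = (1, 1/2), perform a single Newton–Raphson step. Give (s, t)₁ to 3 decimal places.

(-0.174, 1.130)

At (1, 1/2): F = (1.68294, -6.500).
Jacobian J = [[4·s·t + t + 2·cos(s), 2·s^2 + s + 1], [6·s·t - 2·s - 2·t - 5, 3·s^2 - 2·s]].
At the point, J = [[3.58060, 4.000], [-5.000, 1.000]] (det J = 23.58060).
Solving J·Δ = −F gives Δ = (-1.174, 0.630).
Then the next iterate is (s, t)₁ = (-0.174, 1.130).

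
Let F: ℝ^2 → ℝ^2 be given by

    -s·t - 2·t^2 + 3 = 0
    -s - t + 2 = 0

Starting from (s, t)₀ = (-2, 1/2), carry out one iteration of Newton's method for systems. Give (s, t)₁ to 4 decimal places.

(5.0000, -3.0000)

At (-2, 1/2): F = (3.5000, 3.5000).
Jacobian J = [[-t, -s - 4·t], [-1, -1]].
At the point, J = [[-0.5000, 0.0000], [-1.0000, -1.0000]] (det J = 0.5000).
Solving J·Δ = −F gives Δ = (7.0000, -3.5000).
Then the next iterate is (s, t)₁ = (5.0000, -3.0000).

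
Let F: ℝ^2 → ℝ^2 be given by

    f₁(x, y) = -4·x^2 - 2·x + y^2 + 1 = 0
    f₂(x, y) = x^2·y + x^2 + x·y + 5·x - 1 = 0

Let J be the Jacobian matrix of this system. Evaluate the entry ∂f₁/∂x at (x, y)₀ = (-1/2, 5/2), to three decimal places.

2.000

∂f₁/∂x = -8·x - 2.
At (-1/2, 5/2) this is 2.000.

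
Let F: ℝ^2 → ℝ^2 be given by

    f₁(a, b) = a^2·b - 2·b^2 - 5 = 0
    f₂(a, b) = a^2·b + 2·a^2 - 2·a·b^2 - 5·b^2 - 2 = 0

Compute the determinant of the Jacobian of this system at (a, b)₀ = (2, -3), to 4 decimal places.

-344.0000

J = [[2·a·b, a^2 - 4·b], [2·a·b + 4·a - 2·b^2, a^2 - 4·a·b - 10·b]].
At the point, J = [[-12.0000, 16.0000], [-22.0000, 58.0000]].
det J = -344.0000.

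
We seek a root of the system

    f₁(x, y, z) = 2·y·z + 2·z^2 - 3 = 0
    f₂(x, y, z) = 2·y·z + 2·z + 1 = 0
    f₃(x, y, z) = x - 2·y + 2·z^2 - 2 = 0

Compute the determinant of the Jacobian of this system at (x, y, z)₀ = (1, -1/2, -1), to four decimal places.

-12.0000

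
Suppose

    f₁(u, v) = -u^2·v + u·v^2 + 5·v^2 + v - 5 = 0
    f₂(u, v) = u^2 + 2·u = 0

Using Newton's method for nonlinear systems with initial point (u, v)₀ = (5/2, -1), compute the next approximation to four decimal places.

At (5/2, -1): F = (7.7500, 11.2500).
Jacobian J = [[-2·u·v + v^2, -u^2 + 2·u·v + 10·v + 1], [2·u + 2, 0]].
At the point, J = [[6.0000, -20.2500], [7.0000, 0.0000]] (det J = 141.7500).
Solving J·Δ = −F gives Δ = (-1.6071, -0.0935).
Then the next iterate is (u, v)₁ = (0.8929, -1.0935).

(0.8929, -1.0935)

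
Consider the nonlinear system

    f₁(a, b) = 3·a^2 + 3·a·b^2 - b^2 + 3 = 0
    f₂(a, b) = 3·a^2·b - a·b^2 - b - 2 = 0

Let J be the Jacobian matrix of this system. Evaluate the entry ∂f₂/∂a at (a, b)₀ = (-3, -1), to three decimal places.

17.000

∂f₂/∂a = 6·a·b - b^2.
At (-3, -1) this is 17.000.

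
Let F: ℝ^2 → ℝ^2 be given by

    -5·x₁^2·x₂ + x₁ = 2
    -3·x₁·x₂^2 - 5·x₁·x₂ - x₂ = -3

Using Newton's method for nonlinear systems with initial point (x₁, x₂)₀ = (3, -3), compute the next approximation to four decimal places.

At (3, -3): F = (136.0000, -30.0000).
Jacobian J = [[-10·x₁·x₂ + 1, -5·x₁^2], [-3·x₂^2 - 5·x₂, -6·x₁·x₂ - 5·x₁ - 1]].
At the point, J = [[91.0000, -45.0000], [-12.0000, 38.0000]] (det J = 2918.0000).
Solving J·Δ = −F gives Δ = (-1.3084, 0.3763).
Then the next iterate is (x₁, x₂)₁ = (1.6916, -2.6237).

(1.6916, -2.6237)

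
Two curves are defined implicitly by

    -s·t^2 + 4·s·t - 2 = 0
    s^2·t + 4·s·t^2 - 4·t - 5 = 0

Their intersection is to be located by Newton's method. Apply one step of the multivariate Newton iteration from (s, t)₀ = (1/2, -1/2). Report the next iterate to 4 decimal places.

At (1/2, -1/2): F = (-3.1250, -2.6250).
Jacobian J = [[-t^2 + 4·t, -2·s·t + 4·s], [2·s·t + 4·t^2, s^2 + 8·s·t - 4]].
At the point, J = [[-2.2500, 2.5000], [0.5000, -5.7500]] (det J = 11.6875).
Solving J·Δ = −F gives Δ = (-2.0989, -0.6390).
Then the next iterate is (s, t)₁ = (-1.5989, -1.1390).

(-1.5989, -1.1390)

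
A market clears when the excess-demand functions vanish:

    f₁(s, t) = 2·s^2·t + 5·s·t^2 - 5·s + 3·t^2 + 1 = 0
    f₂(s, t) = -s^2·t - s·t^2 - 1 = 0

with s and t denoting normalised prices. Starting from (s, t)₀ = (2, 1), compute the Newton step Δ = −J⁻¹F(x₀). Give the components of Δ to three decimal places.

At (2, 1): F = (12.000, -7.000).
Jacobian J = [[4·s·t + 5·t^2 - 5, 2·s^2 + 10·s·t + 6·t], [-2·s·t - t^2, -s^2 - 2·s·t]].
At the point, J = [[8.000, 34.000], [-5.000, -8.000]] (det J = 106.000).
Solving J·Δ = −F gives Δ = (-1.340, -0.038).

(-1.340, -0.038)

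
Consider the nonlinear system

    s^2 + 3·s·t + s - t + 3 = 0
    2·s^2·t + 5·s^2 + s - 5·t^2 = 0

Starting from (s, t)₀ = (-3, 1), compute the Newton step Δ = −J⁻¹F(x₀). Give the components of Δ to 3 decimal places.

At (-3, 1): F = (-1.000, 55.000).
Jacobian J = [[2·s + 3·t + 1, 3·s - 1], [4·s·t + 10·s + 1, 2·s^2 - 10·t]].
At the point, J = [[-2.000, -10.000], [-41.000, 8.000]] (det J = -426.000).
Solving J·Δ = −F gives Δ = (1.272, -0.354).

(1.272, -0.354)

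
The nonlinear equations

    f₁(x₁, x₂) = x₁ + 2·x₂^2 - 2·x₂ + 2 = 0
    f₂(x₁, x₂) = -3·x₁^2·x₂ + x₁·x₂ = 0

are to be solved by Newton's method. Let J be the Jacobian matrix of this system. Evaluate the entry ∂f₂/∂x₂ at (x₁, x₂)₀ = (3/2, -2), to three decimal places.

∂f₂/∂x₂ = -3·x₁^2 + x₁.
At (3/2, -2) this is -5.250.

-5.250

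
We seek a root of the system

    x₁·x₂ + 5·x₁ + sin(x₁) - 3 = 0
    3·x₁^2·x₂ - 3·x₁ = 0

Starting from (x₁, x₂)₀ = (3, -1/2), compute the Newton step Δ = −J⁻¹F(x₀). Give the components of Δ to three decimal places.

(-2.713, -0.373)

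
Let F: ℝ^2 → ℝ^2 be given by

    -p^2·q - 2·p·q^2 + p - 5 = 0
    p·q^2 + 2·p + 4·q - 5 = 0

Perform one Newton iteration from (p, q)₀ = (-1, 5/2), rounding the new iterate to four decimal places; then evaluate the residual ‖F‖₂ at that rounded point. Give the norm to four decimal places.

0.4199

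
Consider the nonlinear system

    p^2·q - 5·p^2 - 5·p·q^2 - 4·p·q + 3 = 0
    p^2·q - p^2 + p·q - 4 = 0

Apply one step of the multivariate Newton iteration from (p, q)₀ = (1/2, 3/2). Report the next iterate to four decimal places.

At (1/2, 3/2): F = (-6.5000, -3.1250).
Jacobian J = [[2·p·q - 10·p - 5·q^2 - 4·q, p^2 - 10·p·q - 4·p], [2·p·q - 2·p + q, p^2 + p]].
At the point, J = [[-20.7500, -9.2500], [2.0000, 0.7500]] (det J = 2.9375).
Solving J·Δ = −F gives Δ = (11.5000, -26.5000).
Then the next iterate is (p, q)₁ = (12.0000, -25.0000).

(12.0000, -25.0000)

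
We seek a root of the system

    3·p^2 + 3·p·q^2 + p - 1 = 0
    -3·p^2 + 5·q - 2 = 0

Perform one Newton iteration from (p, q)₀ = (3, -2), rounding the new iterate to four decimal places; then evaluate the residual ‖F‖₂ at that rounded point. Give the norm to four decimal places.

18.9214

At (3, -2): F = (65.0000, -39.0000).
Jacobian J = [[6·p + 3·q^2 + 1, 6·p·q], [-6·p, 5]].
At the point, J = [[31.0000, -36.0000], [-18.0000, 5.0000]] (det J = -493.0000).
Solving J·Δ = −F gives Δ = (-2.1886, -0.0791).
Then the next iterate is (p, q)₁ = (0.8114, -2.0791).
Re-evaluating at (0.8114, -2.0791): F = (12.308721, -14.370610), so ‖F‖₂ = 18.9214.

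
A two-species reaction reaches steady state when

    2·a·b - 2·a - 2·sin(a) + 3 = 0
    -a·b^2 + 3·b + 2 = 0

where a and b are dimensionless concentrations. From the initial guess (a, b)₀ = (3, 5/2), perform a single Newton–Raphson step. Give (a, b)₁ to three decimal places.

(-0.824, 3.721)

At (3, 5/2): F = (11.71776, -9.250).
Jacobian J = [[2·b - 2·cos(a) - 2, 2·a], [-b^2, -2·a·b + 3]].
At the point, J = [[4.97998, 6.000], [-6.250, -12.000]] (det J = -22.25982).
Solving J·Δ = −F gives Δ = (-3.824, 1.221).
Then the next iterate is (a, b)₁ = (-0.824, 3.721).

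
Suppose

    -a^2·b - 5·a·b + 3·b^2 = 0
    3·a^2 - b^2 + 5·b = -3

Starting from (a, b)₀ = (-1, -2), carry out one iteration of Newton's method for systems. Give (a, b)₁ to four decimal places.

At (-1, -2): F = (4.0000, -8.0000).
Jacobian J = [[-2·a·b - 5·b, -a^2 - 5·a + 6·b], [6·a, -2·b + 5]].
At the point, J = [[6.0000, -8.0000], [-6.0000, 9.0000]] (det J = 6.0000).
Solving J·Δ = −F gives Δ = (4.6667, 4.0000).
Then the next iterate is (a, b)₁ = (3.6667, 2.0000).

(3.6667, 2.0000)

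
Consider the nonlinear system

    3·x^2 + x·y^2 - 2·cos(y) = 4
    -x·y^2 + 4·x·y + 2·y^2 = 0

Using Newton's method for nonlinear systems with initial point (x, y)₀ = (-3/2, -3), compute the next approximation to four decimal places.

(-0.4363, -1.9940)

At (-3/2, -3): F = (-8.770015, 49.5000).
Jacobian J = [[6·x + y^2, 2·x·y + 2·sin(y)], [-y^2 + 4·y, -2·x·y + 4·x + 4·y]].
At the point, J = [[0.0000, 8.717760], [-21.0000, -27.0000]] (det J = 183.072960).
Solving J·Δ = −F gives Δ = (1.0637, 1.0060).
Then the next iterate is (x, y)₁ = (-0.4363, -1.9940).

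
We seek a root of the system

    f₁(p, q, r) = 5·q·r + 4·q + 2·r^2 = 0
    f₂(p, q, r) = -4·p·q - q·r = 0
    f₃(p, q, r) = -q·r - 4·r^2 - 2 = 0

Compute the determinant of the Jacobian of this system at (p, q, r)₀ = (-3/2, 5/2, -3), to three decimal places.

J = [[0, 5·r + 4, 5·q + 4·r], [-4·q, -4·p - r, -q], [0, -r, -q - 8·r]].
At the point, J = [[0.000, -11.000, 0.500], [-10.000, 9.000, -2.500], [0.000, 3.000, 21.500]].
det J = -2380.000.

-2380.000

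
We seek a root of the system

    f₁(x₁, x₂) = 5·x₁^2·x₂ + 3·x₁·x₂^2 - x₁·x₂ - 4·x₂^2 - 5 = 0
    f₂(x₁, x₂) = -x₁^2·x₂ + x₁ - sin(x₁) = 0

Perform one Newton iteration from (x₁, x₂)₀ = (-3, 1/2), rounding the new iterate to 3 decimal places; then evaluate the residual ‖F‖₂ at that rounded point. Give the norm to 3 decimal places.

At (-3, 1/2): F = (15.750, -7.35888).
Jacobian J = [[10·x₁·x₂ + 3·x₂^2 - x₂, 5·x₁^2 + 6·x₁·x₂ - x₁ - 8·x₂], [-2·x₁·x₂ - cos(x₁) + 1, -x₁^2]].
At the point, J = [[-14.750, 35.000], [4.98999, -9.000]] (det J = -41.89974).
Solving J·Δ = −F gives Δ = (2.764, 0.715).
Then the next iterate is (x₁, x₂)₁ = (-0.236, 1.215).
Re-evaluating at (-0.236, 1.215): F = (-11.32497, -0.06986), so ‖F‖₂ = 11.325.

11.325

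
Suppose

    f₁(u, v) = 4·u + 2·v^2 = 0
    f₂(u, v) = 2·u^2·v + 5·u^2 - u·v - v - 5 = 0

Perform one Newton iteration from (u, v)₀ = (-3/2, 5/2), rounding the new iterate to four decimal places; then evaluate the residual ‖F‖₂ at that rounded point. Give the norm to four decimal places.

At (-3/2, 5/2): F = (6.5000, 18.7500).
Jacobian J = [[4, 4·v], [4·u·v + 10·u - v, 2·u^2 - u - 1]].
At the point, J = [[4.0000, 10.0000], [-32.5000, 5.0000]] (det J = 345.0000).
Solving J·Δ = −F gives Δ = (0.4493, -0.8297).
Then the next iterate is (u, v)₁ = (-1.0507, 1.6703).
Re-evaluating at (-1.0507, 1.6703): F = (1.377004, 4.292460), so ‖F‖₂ = 4.5079.

4.5079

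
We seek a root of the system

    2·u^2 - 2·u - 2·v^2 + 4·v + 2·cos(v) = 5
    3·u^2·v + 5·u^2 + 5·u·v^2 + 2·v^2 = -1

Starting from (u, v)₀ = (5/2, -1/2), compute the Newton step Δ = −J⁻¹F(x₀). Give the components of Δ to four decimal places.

At (5/2, -1/2): F = (1.755165, 26.5000).
Jacobian J = [[4·u - 2, -4·v - 2·sin(v) + 4], [6·u·v + 10·u + 5·v^2, 3·u^2 + 10·u·v + 4·v]].
At the point, J = [[8.0000, 6.958851], [18.7500, 4.2500]] (det J = -96.478458).
Solving J·Δ = −F gives Δ = (-1.8341, 1.8563).

(-1.8341, 1.8563)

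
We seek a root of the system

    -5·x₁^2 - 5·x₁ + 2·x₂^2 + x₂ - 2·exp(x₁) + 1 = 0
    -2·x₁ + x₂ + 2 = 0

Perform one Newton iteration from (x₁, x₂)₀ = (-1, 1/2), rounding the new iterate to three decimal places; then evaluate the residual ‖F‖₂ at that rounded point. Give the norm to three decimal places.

1.039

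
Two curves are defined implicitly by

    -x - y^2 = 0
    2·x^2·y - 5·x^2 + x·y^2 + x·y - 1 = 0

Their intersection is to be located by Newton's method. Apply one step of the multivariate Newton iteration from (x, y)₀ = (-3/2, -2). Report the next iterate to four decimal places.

(-0.9040, -1.2260)

At (-3/2, -2): F = (-2.5000, -24.2500).
Jacobian J = [[-1, -2·y], [4·x·y - 10·x + y^2 + y, 2·x^2 + 2·x·y + x]].
At the point, J = [[-1.0000, 4.0000], [29.0000, 9.0000]] (det J = -125.0000).
Solving J·Δ = −F gives Δ = (0.5960, 0.7740).
Then the next iterate is (x, y)₁ = (-0.9040, -1.2260).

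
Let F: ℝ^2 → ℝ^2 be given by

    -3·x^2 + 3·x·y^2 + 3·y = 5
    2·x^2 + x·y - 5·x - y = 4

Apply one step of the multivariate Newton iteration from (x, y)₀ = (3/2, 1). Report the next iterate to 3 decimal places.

(4.310, 2.759)

At (3/2, 1): F = (-4.250, -6.500).
Jacobian J = [[-6·x + 3·y^2, 6·x·y + 3], [4·x + y - 5, x - 1]].
At the point, J = [[-6.000, 12.000], [2.000, 0.500]] (det J = -27.000).
Solving J·Δ = −F gives Δ = (2.810, 1.759).
Then the next iterate is (x, y)₁ = (4.310, 2.759).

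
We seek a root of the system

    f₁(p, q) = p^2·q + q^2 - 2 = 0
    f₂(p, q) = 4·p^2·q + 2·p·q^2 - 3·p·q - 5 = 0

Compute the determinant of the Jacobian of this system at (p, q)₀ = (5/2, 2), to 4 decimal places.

-55.5000

J = [[2·p·q, p^2 + 2·q], [8·p·q + 2·q^2 - 3·q, 4·p^2 + 4·p·q - 3·p]].
At the point, J = [[10.0000, 10.2500], [42.0000, 37.5000]].
det J = -55.5000.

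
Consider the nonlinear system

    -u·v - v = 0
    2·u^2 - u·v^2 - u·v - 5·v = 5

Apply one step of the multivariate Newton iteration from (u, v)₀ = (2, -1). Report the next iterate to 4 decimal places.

At (2, -1): F = (3.0000, 8.0000).
Jacobian J = [[-v, -u - 1], [4·u - v^2 - v, -2·u·v - u - 5]].
At the point, J = [[1.0000, -3.0000], [8.0000, -3.0000]] (det J = 21.0000).
Solving J·Δ = −F gives Δ = (-0.7143, 0.7619).
Then the next iterate is (u, v)₁ = (1.2857, -0.2381).

(1.2857, -0.2381)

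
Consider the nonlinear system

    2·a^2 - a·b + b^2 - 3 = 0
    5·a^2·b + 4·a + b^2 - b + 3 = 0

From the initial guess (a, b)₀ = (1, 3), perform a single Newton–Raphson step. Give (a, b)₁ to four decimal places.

At (1, 3): F = (5.0000, 28.0000).
Jacobian J = [[4·a - b, -a + 2·b], [10·a·b + 4, 5·a^2 + 2·b - 1]].
At the point, J = [[1.0000, 5.0000], [34.0000, 10.0000]] (det J = -160.0000).
Solving J·Δ = −F gives Δ = (-0.5625, -0.8875).
Then the next iterate is (a, b)₁ = (0.4375, 2.1125).

(0.4375, 2.1125)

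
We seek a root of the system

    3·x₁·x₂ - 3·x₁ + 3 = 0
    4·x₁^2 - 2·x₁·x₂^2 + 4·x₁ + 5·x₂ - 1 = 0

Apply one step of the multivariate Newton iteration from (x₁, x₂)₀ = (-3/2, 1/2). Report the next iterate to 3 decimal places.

At (-3/2, 1/2): F = (5.250, 5.250).
Jacobian J = [[3·x₂ - 3, 3·x₁], [8·x₁ - 2·x₂^2 + 4, -4·x₁·x₂ + 5]].
At the point, J = [[-1.500, -4.500], [-8.500, 8.000]] (det J = -50.250).
Solving J·Δ = −F gives Δ = (1.306, 0.731).
Then the next iterate is (x₁, x₂)₁ = (-0.194, 1.231).

(-0.194, 1.231)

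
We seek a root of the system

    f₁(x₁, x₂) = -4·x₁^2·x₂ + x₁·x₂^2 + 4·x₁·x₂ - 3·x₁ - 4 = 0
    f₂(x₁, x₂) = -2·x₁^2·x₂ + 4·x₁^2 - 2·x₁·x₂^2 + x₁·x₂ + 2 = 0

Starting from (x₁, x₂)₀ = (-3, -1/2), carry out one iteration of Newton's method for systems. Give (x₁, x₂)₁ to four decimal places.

(-1.4224, -0.4594)

At (-3, -1/2): F = (28.2500, 50.0000).
Jacobian J = [[-8·x₁·x₂ + x₂^2 + 4·x₂ - 3, -4·x₁^2 + 2·x₁·x₂ + 4·x₁], [-4·x₁·x₂ + 8·x₁ - 2·x₂^2 + x₂, -2·x₁^2 - 4·x₁·x₂ + x₁]].
At the point, J = [[-16.7500, -45.0000], [-31.0000, -27.0000]] (det J = -942.7500).
Solving J·Δ = −F gives Δ = (1.5776, 0.0406).
Then the next iterate is (x₁, x₂)₁ = (-1.4224, -0.4594).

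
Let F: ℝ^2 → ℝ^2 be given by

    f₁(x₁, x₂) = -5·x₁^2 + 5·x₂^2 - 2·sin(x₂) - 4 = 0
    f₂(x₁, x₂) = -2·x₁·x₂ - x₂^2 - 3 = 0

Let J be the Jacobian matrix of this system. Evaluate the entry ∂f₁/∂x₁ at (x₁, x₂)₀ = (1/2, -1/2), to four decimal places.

-5.0000

∂f₁/∂x₁ = -10·x₁.
At (1/2, -1/2) this is -5.0000.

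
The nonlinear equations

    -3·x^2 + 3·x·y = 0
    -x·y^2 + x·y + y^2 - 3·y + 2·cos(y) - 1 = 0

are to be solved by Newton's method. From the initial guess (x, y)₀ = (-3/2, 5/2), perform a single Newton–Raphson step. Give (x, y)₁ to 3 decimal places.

At (-3/2, 5/2): F = (-18.000, 1.77271).
Jacobian J = [[-6·x + 3·y, 3·x], [-y^2 + y, -2·x·y + x + 2·y - 2·sin(y) - 3]].
At the point, J = [[16.500, -4.500], [-3.750, 6.80306]] (det J = 95.37542).
Solving J·Δ = −F gives Δ = (1.200, 0.401).
Then the next iterate is (x, y)₁ = (-0.300, 2.901).

(-0.300, 2.901)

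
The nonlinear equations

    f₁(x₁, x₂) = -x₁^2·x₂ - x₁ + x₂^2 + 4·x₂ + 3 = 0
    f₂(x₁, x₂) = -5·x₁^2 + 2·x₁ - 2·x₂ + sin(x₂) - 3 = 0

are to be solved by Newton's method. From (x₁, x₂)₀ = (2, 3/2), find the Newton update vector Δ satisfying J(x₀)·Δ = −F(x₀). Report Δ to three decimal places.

At (2, 3/2): F = (3.250, -21.00251).
Jacobian J = [[-2·x₁·x₂ - 1, -x₁^2 + 2·x₂ + 4], [-10·x₁ + 2, cos(x₂) - 2]].
At the point, J = [[-7.000, 3.000], [-18.000, -1.92926]] (det J = 67.50484).
Solving J·Δ = −F gives Δ = (-0.840, -3.044).

(-0.840, -3.044)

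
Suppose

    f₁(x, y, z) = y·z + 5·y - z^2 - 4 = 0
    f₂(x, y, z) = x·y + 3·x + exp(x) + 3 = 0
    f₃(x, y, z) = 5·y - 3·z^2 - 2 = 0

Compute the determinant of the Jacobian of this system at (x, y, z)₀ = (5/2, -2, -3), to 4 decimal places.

J = [[0, z + 5, y - 2·z], [y + exp(x) + 3, x, 0], [0, 5, -6·z]].
At the point, J = [[0.0000, 2.0000, 4.0000], [13.182494, 2.5000, 0.0000], [0.0000, 5.0000, 18.0000]].
det J = -210.9199.

-210.9199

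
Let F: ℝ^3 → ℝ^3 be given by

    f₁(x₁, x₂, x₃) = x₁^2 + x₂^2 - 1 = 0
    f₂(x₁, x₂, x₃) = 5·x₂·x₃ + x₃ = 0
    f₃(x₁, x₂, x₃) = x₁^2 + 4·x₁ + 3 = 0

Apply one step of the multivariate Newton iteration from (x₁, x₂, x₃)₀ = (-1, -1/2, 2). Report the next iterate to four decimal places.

(-1.0000, -0.2500, 1.6667)

At (-1, -1/2, 2): F = (0.2500, -3.0000, 0.0000).
Jacobian J = [[2·x₁, 2·x₂, 0], [0, 5·x₃, 5·x₂ + 1], [2·x₁ + 4, 0, 0]].
At the point, J = [[-2.0000, -1.0000, 0.0000], [0.0000, 10.0000, -1.5000], [2.0000, 0.0000, 0.0000]] (det J = 3.0000).
Solving J·Δ = −F gives Δ = (0.0000, 0.2500, -0.3333).
Then the next iterate is (x₁, x₂, x₃)₁ = (-1.0000, -0.2500, 1.6667).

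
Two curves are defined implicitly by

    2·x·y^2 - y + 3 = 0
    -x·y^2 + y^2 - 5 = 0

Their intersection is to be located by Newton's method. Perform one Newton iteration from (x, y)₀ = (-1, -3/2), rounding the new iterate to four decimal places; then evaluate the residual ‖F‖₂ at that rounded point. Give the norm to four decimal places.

0.1057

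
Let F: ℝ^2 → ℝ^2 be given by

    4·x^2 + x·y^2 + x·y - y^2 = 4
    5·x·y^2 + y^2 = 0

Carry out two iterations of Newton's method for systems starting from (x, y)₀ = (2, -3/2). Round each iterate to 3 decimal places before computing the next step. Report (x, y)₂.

At (2, -3/2): F = (11.250, 24.750).
Jacobian J = [[8·x + y^2 + y, 2·x·y + x - 2·y], [5·y^2, 10·x·y + 2·y]].
At the point, J = [[16.750, -1.000], [11.250, -33.000]] (det J = -541.500).
Solving J·Δ = −F gives Δ = (-0.640, 0.532).
Then the next iterate is (x, y)₁ = (1.360, -0.968).
Round to (1.360, -0.968) and repeat: F = (2.41925, 7.30879), J = [[10.84902, 0.66304], [4.68512, -15.10080]].
Δ = (-0.248, 0.407), so (x, y)₂ = (1.112, -0.561).

(1.112, -0.561)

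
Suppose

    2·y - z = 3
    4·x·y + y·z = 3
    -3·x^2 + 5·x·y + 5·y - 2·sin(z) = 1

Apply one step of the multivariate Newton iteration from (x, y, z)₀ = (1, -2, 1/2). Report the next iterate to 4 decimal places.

At (1, -2, 1/2): F = (-7.5000, -12.0000, -24.958851).
Jacobian J = [[0, 2, -1], [4·y, 4·x + z, y], [-6·x + 5·y, 5·x + 5, -2·cos(z)]].
At the point, J = [[0.0000, 2.0000, -1.0000], [-8.0000, 4.5000, -2.0000], [-16.0000, 10.0000, -1.755165]] (det J = 43.917358).
Solving J·Δ = −F gives Δ = (0.5776, 3.2416, -1.0169).
Then the next iterate is (x, y, z)₁ = (1.5776, 1.2416, -0.5169).

(1.5776, 1.2416, -0.5169)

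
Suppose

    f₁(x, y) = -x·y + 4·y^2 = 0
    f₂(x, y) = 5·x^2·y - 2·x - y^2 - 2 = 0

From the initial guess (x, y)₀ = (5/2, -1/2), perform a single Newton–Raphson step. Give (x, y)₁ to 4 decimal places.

At (5/2, -1/2): F = (2.2500, -22.8750).
Jacobian J = [[-y, -x + 8·y], [10·x·y - 2, 5·x^2 - 2·y]].
At the point, J = [[0.5000, -6.5000], [-14.5000, 32.2500]] (det J = -78.1250).
Solving J·Δ = −F gives Δ = (-0.9744, 0.2712).
Then the next iterate is (x, y)₁ = (1.5256, -0.2288).

(1.5256, -0.2288)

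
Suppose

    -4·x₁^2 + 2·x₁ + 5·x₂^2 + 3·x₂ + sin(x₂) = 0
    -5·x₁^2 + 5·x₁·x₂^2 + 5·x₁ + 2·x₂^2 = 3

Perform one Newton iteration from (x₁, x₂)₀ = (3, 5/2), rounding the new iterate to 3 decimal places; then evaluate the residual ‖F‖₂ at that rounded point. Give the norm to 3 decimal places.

19.770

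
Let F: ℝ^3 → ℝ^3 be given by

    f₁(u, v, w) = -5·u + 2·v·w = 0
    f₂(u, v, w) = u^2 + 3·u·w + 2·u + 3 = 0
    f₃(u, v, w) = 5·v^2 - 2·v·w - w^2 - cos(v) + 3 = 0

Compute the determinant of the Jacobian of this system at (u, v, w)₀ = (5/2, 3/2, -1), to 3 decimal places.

882.876

J = [[-5, 2·w, 2·v], [2·u + 3·w + 2, 0, 3·u], [0, 10·v - 2·w + sin(v), -2·v - 2·w]].
At the point, J = [[-5.000, -2.000, 3.000], [4.000, 0.000, 7.500], [0.000, 17.99749, -1.000]].
det J = 882.876.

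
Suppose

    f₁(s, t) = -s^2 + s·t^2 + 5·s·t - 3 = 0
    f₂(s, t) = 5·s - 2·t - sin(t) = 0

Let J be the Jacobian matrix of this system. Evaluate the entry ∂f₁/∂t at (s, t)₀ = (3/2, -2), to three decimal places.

1.500

∂f₁/∂t = 2·s·t + 5·s.
At (3/2, -2) this is 1.500.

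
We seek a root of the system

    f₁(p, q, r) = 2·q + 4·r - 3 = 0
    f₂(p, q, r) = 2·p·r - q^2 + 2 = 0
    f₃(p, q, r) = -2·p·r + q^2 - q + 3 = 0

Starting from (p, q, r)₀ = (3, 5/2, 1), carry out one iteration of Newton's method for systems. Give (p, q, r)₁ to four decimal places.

(16.6250, 5.0000, -1.7500)

At (3, 5/2, 1): F = (6.0000, 1.7500, 0.7500).
Jacobian J = [[0, 2, 4], [2·r, -2·q, 2·p], [-2·r, 2·q - 1, -2·p]].
At the point, J = [[0.0000, 2.0000, 4.0000], [2.0000, -5.0000, 6.0000], [-2.0000, 4.0000, -6.0000]] (det J = -8.0000).
Solving J·Δ = −F gives Δ = (13.6250, 2.5000, -2.7500).
Then the next iterate is (p, q, r)₁ = (16.6250, 5.0000, -1.7500).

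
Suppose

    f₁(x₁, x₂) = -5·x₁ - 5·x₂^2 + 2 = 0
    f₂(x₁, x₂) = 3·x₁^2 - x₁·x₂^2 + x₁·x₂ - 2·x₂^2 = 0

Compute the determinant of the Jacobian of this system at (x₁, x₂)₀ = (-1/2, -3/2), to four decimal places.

81.2500

J = [[-5, -10·x₂], [6·x₁ - x₂^2 + x₂, -2·x₁·x₂ + x₁ - 4·x₂]].
At the point, J = [[-5.0000, 15.0000], [-6.7500, 4.0000]].
det J = 81.2500.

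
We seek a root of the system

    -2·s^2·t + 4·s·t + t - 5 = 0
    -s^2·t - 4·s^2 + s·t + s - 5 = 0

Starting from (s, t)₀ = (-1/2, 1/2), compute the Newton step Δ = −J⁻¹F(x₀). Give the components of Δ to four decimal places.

(0.8889, -2.0556)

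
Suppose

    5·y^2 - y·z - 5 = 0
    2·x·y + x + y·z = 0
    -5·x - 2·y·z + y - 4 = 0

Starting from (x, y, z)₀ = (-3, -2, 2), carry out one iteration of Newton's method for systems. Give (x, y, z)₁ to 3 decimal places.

At (-3, -2, 2): F = (19.000, 5.000, 17.000).
Jacobian J = [[0, 10·y - z, -y], [2·y + 1, 2·x + z, y], [-5, -2·z + 1, -2·y]].
At the point, J = [[0.000, -22.000, 2.000], [-3.000, -4.000, -2.000], [-5.000, -3.000, 4.000]] (det J = -506.000).
Solving J·Δ = −F gives Δ = (1.731, 0.723, -1.543).
Then the next iterate is (x, y, z)₁ = (-1.269, -1.277, 0.457).

(-1.269, -1.277, 0.457)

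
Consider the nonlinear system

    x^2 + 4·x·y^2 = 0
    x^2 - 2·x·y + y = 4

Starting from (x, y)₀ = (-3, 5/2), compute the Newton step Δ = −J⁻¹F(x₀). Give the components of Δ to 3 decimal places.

At (-3, 5/2): F = (-66.000, 22.500).
Jacobian J = [[2·x + 4·y^2, 8·x·y], [2·x - 2·y, -2·x + 1]].
At the point, J = [[19.000, -60.000], [-11.000, 7.000]] (det J = -527.000).
Solving J·Δ = −F gives Δ = (1.685, -0.566).

(1.685, -0.566)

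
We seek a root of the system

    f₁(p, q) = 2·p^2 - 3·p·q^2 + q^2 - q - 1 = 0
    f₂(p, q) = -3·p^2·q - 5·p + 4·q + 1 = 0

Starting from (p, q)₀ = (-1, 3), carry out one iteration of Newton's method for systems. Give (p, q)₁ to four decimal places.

(-1.5242, 0.8152)

At (-1, 3): F = (34.0000, 9.0000).
Jacobian J = [[4·p - 3·q^2, -6·p·q + 2·q - 1], [-6·p·q - 5, -3·p^2 + 4]].
At the point, J = [[-31.0000, 23.0000], [13.0000, 1.0000]] (det J = -330.0000).
Solving J·Δ = −F gives Δ = (-0.5242, -2.1848).
Then the next iterate is (p, q)₁ = (-1.5242, 0.8152).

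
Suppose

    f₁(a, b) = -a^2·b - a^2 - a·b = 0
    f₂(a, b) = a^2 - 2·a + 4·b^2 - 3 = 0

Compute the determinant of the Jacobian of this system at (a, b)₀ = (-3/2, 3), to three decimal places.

J = [[-2·a·b - 2·a - b, -a^2 - a], [2·a - 2, 8·b]].
At the point, J = [[9.000, -0.750], [-5.000, 24.000]].
det J = 212.250.

212.250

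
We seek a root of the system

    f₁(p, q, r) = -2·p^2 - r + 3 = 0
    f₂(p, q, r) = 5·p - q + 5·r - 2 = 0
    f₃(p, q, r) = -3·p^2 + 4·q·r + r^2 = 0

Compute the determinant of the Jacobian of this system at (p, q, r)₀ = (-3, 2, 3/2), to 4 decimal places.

J = [[-4·p, 0, -1], [5, -1, 5], [-6·p, 4·r, 4·q + 2·r]].
At the point, J = [[12.0000, 0.0000, -1.0000], [5.0000, -1.0000, 5.0000], [18.0000, 6.0000, 11.0000]].
det J = -540.0000.

-540.0000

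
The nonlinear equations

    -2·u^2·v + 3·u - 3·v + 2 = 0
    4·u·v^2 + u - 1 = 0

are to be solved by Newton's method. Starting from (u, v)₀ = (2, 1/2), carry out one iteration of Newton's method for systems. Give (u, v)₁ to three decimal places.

(-1.786, 1.071)

At (2, 1/2): F = (2.500, 3.000).
Jacobian J = [[-4·u·v + 3, -2·u^2 - 3], [4·v^2 + 1, 8·u·v]].
At the point, J = [[-1.000, -11.000], [2.000, 8.000]] (det J = 14.000).
Solving J·Δ = −F gives Δ = (-3.786, 0.571).
Then the next iterate is (u, v)₁ = (-1.786, 1.071).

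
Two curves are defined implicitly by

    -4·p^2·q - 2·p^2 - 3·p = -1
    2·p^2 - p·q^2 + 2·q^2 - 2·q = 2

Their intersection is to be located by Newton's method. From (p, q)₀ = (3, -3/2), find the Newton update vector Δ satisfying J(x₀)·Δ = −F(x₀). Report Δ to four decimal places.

(-1.6962, -0.2117)

At (3, -3/2): F = (28.0000, 16.7500).
Jacobian J = [[-8·p·q - 4·p - 3, -4·p^2], [4·p - q^2, -2·p·q + 4·q - 2]].
At the point, J = [[21.0000, -36.0000], [9.7500, 1.0000]] (det J = 372.0000).
Solving J·Δ = −F gives Δ = (-1.6962, -0.2117).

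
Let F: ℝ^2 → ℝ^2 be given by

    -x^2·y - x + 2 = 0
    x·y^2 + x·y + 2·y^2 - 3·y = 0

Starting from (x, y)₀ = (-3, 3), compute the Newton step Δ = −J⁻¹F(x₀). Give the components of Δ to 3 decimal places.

At (-3, 3): F = (-22.000, -27.000).
Jacobian J = [[-2·x·y - 1, -x^2], [y^2 + y, 2·x·y + x + 4·y - 3]].
At the point, J = [[17.000, -9.000], [12.000, -12.000]] (det J = -96.000).
Solving J·Δ = −F gives Δ = (0.219, -2.031).

(0.219, -2.031)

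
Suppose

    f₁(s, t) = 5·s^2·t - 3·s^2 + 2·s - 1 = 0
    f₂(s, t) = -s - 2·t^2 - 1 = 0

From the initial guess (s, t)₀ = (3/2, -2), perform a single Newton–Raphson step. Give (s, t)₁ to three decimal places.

(1.149, -0.731)

At (3/2, -2): F = (-27.250, -10.500).
Jacobian J = [[10·s·t - 6·s + 2, 5·s^2], [-1, -4·t]].
At the point, J = [[-37.000, 11.250], [-1.000, 8.000]] (det J = -284.750).
Solving J·Δ = −F gives Δ = (-0.351, 1.269).
Then the next iterate is (s, t)₁ = (1.149, -0.731).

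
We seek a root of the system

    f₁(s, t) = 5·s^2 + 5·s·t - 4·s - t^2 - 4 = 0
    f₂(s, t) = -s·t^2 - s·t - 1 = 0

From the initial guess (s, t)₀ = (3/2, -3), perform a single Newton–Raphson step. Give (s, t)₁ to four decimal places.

At (3/2, -3): F = (-30.2500, -10.0000).
Jacobian J = [[10·s + 5·t - 4, 5·s - 2·t], [-t^2 - t, -2·s·t - s]].
At the point, J = [[-4.0000, 13.5000], [-6.0000, 7.5000]] (det J = 51.0000).
Solving J·Δ = −F gives Δ = (1.8015, 2.7745).
Then the next iterate is (s, t)₁ = (3.3015, -0.2255).

(3.3015, -0.2255)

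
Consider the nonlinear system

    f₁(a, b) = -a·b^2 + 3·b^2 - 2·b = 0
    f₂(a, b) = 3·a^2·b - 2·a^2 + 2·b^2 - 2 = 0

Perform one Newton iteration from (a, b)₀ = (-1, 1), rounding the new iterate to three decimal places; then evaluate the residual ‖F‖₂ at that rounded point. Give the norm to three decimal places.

7.089

At (-1, 1): F = (2.000, 1.000).
Jacobian J = [[-b^2, -2·a·b + 6·b - 2], [6·a·b - 4·a, 3·a^2 + 4·b]].
At the point, J = [[-1.000, 6.000], [-2.000, 7.000]] (det J = 5.000).
Solving J·Δ = −F gives Δ = (-1.600, -0.600).
Then the next iterate is (a, b)₁ = (-2.600, 0.400).
Re-evaluating at (-2.600, 0.400): F = (0.096, -7.088), so ‖F‖₂ = 7.089.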